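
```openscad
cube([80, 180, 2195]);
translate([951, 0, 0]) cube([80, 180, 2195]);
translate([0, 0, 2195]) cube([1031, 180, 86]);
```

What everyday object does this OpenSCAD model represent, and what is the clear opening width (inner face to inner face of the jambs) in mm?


A door frame. The clear opening width is 871 mm.

Two 2195 mm tall posts with a header on top — a door frame. The left jamb is 80 mm wide at x = 0; the right jamb starts at x = 951. The clear opening is 951 − 80 = 871 mm.


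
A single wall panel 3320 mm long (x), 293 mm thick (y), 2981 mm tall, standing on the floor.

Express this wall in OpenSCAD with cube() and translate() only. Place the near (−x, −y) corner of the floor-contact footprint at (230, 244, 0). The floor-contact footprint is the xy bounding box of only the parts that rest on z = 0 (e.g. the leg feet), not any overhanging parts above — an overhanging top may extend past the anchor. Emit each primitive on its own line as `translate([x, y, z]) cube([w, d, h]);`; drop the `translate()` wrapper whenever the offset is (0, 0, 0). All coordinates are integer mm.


translate([230, 244, 0]) cube([3320, 293, 2981]);


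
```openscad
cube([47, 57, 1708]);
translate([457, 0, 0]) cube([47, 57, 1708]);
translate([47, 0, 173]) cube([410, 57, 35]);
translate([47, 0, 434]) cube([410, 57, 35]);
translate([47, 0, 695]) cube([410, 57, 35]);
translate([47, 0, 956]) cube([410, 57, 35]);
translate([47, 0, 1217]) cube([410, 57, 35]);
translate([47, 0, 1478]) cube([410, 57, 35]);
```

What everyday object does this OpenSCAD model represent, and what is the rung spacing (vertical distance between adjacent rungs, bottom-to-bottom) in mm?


A ladder. The rung spacing is 261 mm.

Two tall 47×57 posts with 6 short bars between them — a ladder. Adjacent rungs sit at z = 173 and z = 434, so the spacing is 434 − 173 = 261 mm.


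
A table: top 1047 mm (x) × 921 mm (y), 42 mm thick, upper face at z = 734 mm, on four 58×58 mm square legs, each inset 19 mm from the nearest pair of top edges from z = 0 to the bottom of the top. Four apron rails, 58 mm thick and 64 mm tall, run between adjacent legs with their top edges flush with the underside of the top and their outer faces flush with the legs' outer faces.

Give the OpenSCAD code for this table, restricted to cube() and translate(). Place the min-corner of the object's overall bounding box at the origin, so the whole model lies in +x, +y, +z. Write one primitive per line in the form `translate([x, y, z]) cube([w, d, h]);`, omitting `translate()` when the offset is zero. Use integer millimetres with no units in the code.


translate([0, 0, 692]) cube([1047, 921, 42]);
translate([19, 19, 0]) cube([58, 58, 692]);
translate([970, 19, 0]) cube([58, 58, 692]);
translate([19, 844, 0]) cube([58, 58, 692]);
translate([970, 844, 0]) cube([58, 58, 692]);
translate([77, 19, 628]) cube([893, 58, 64]);
translate([77, 844, 628]) cube([893, 58, 64]);
translate([19, 77, 628]) cube([58, 767, 64]);
translate([970, 77, 628]) cube([58, 767, 64]);


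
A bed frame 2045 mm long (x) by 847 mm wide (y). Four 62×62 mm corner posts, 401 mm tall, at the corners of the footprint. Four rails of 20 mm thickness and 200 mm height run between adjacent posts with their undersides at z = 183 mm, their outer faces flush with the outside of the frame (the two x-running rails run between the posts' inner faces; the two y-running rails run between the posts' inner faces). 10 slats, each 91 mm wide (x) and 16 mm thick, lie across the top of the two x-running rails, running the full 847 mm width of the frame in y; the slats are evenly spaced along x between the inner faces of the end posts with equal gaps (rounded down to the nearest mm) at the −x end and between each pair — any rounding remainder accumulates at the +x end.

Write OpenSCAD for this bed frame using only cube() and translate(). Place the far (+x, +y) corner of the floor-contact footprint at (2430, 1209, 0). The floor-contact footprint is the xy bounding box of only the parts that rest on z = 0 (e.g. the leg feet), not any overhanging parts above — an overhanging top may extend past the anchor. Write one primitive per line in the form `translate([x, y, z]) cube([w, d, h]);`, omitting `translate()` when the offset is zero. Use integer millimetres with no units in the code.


translate([385, 362, 0]) cube([62, 62, 401]);
translate([385, 1147, 0]) cube([62, 62, 401]);
translate([2368, 362, 0]) cube([62, 62, 401]);
translate([2368, 1147, 0]) cube([62, 62, 401]);
translate([447, 362, 183]) cube([1921, 20, 200]);
translate([447, 1189, 183]) cube([1921, 20, 200]);
translate([385, 424, 183]) cube([20, 723, 200]);
translate([2410, 424, 183]) cube([20, 723, 200]);
translate([538, 362, 383]) cube([91, 847, 16]);
translate([720, 362, 383]) cube([91, 847, 16]);
translate([902, 362, 383]) cube([91, 847, 16]);
translate([1084, 362, 383]) cube([91, 847, 16]);
translate([1266, 362, 383]) cube([91, 847, 16]);
translate([1448, 362, 383]) cube([91, 847, 16]);
translate([1630, 362, 383]) cube([91, 847, 16]);
translate([1812, 362, 383]) cube([91, 847, 16]);
translate([1994, 362, 383]) cube([91, 847, 16]);
translate([2176, 362, 383]) cube([91, 847, 16]);


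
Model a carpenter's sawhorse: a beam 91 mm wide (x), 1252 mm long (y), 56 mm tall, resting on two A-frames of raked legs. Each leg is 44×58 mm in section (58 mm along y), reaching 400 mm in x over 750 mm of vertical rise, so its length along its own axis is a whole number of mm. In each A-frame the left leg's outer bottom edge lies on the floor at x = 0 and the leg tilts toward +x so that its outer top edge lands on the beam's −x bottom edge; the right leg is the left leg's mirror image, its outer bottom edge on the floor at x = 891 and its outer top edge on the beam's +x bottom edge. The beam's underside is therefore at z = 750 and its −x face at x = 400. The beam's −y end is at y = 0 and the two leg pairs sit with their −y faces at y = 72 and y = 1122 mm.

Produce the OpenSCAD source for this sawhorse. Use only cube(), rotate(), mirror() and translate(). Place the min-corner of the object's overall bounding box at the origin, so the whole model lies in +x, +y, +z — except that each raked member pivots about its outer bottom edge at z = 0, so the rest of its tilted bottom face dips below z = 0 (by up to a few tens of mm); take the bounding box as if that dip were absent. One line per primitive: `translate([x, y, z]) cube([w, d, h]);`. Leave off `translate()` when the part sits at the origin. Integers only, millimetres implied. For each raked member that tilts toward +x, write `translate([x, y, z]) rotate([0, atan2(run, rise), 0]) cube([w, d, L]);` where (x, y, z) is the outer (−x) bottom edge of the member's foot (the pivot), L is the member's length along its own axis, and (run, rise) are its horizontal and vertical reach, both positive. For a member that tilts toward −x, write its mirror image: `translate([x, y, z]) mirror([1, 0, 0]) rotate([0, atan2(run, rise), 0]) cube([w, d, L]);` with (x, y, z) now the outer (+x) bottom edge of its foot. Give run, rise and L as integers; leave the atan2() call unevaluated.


// leg length = √(400² + 750²) = 850
// right-leg outer foot x = 2·400 + 91 = 891
// beam min-corner = (400, 0, 750)
translate([400, 0, 750]) cube([91, 1252, 56]);
translate([0, 72, 0]) rotate([0, atan2(400, 750), 0]) cube([44, 58, 850]);
translate([891, 72, 0]) mirror([1, 0, 0]) rotate([0, atan2(400, 750), 0]) cube([44, 58, 850]);
translate([0, 1122, 0]) rotate([0, atan2(400, 750), 0]) cube([44, 58, 850]);
translate([891, 1122, 0]) mirror([1, 0, 0]) rotate([0, atan2(400, 750), 0]) cube([44, 58, 850]);


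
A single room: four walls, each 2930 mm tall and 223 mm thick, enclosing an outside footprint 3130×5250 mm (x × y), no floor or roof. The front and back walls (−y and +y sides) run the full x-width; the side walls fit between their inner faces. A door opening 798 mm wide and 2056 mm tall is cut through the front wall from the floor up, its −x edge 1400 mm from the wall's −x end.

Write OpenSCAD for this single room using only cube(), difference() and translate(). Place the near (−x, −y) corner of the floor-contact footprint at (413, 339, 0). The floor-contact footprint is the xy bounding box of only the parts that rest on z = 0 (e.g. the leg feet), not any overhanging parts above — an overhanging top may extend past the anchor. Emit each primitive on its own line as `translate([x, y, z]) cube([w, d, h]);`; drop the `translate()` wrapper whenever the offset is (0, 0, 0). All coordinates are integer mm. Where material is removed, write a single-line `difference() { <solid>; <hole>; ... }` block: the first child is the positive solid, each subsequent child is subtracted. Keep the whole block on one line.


difference() { translate([413, 339, 0]) cube([3130, 223, 2930]); translate([1813, 339, 0]) cube([798, 223, 2056]); }
translate([413, 5366, 0]) cube([3130, 223, 2930]);
translate([413, 562, 0]) cube([223, 4804, 2930]);
translate([3320, 562, 0]) cube([223, 4804, 2930]);


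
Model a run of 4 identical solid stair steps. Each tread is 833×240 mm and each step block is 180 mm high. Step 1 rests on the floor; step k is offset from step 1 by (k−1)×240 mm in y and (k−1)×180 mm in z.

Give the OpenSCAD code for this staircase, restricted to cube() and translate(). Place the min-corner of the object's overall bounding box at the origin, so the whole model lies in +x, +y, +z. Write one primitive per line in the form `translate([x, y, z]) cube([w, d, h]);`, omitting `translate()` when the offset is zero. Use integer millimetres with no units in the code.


cube([833, 240, 180]);
translate([0, 240, 180]) cube([833, 240, 180]);
translate([0, 480, 360]) cube([833, 240, 180]);
translate([0, 720, 540]) cube([833, 240, 180]);


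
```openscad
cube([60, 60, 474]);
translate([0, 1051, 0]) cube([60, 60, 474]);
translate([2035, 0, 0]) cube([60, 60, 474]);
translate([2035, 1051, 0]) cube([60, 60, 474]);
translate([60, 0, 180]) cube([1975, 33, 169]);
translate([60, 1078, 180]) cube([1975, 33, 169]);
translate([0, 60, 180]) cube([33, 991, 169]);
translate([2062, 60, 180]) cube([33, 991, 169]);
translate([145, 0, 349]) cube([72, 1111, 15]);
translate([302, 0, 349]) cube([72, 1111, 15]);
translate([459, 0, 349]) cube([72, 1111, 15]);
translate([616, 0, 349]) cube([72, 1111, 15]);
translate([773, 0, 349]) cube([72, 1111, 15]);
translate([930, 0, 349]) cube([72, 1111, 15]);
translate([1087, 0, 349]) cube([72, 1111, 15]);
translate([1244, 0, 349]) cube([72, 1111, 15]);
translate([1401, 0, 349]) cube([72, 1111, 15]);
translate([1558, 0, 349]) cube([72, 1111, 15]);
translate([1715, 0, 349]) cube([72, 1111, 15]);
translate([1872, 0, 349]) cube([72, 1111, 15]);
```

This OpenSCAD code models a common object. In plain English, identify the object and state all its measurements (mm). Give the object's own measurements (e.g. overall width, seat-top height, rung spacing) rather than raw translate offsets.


A bed frame 2095 mm long (x) by 1111 mm wide (y). Four 60×60 mm corner posts, 474 mm tall, at the corners of the footprint. Four rails of 33 mm thickness and 169 mm height run between adjacent posts with their undersides at z = 180 mm, their outer faces flush with the outside of the frame (the two x-running rails run between the posts' inner faces; the two y-running rails run between the posts' inner faces). 12 slats, each 72 mm wide (x) and 15 mm thick, lie across the top of the two x-running rails, running the full 1111 mm width of the frame in y; along x they sit between the end posts with a 85 mm gap after the −x posts and between neighbouring slats, leaving 91 mm before the +x posts.


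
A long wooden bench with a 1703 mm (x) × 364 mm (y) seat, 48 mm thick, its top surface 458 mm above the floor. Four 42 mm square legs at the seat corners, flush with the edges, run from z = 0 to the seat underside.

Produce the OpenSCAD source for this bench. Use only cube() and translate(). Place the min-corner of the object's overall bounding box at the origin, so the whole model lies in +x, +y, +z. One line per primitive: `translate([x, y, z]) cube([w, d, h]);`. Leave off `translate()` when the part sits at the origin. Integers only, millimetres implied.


translate([0, 0, 410]) cube([1703, 364, 48]);
cube([42, 42, 410]);
translate([0, 322, 0]) cube([42, 42, 410]);
translate([1661, 0, 0]) cube([42, 42, 410]);
translate([1661, 322, 0]) cube([42, 42, 410]);


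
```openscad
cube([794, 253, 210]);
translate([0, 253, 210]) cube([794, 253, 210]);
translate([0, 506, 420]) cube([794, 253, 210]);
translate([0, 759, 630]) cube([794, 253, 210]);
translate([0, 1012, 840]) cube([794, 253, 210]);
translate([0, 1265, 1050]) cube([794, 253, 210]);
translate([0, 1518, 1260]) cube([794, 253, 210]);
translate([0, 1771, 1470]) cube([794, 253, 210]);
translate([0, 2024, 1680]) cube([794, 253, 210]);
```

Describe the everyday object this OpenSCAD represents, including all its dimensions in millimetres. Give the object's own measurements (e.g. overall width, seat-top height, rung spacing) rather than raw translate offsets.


A straight staircase of 9 solid steps. Each step is 794 mm wide (x), 253 mm deep (y, the going) and 210 mm tall (the rise). The first step rests on the floor; each subsequent step sits one going further in +y and one rise higher in +z, directly behind and above the previous step with no overlap.


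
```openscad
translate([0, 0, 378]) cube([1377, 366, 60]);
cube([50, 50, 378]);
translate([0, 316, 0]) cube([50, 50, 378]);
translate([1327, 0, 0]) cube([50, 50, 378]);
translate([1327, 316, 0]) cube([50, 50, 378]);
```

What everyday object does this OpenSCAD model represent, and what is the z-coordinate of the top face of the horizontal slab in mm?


A bench. The seat-top height is 438 mm.

A long slab on four corner posts — a bench. The slab sits at z = 378 with thickness 60, so the top is 378 + 60 = 438 mm.


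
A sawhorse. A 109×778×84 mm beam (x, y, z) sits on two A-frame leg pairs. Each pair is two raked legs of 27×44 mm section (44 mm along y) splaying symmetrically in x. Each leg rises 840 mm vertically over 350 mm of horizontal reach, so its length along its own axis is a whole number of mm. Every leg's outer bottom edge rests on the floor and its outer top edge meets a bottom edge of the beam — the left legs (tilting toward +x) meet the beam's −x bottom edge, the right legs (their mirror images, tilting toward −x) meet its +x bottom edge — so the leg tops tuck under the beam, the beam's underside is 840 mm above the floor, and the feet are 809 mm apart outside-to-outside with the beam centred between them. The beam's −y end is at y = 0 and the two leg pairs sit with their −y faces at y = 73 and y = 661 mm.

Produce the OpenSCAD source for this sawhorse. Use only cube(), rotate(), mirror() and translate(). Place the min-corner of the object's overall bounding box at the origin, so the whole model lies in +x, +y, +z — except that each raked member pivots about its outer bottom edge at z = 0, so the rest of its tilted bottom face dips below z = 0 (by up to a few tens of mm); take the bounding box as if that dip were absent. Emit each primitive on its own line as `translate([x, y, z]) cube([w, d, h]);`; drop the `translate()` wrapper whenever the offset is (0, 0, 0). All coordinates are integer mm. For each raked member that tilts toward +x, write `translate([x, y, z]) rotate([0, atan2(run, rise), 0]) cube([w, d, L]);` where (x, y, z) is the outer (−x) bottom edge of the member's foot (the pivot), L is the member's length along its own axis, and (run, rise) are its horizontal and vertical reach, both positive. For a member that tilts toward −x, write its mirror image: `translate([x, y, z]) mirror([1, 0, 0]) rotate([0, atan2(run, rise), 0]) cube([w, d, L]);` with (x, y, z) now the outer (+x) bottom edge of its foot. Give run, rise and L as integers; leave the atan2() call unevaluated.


translate([350, 0, 840]) cube([109, 778, 84]);
translate([0, 73, 0]) rotate([0, atan2(350, 840), 0]) cube([27, 44, 910]);
translate([809, 73, 0]) mirror([1, 0, 0]) rotate([0, atan2(350, 840), 0]) cube([27, 44, 910]);
translate([0, 661, 0]) rotate([0, atan2(350, 840), 0]) cube([27, 44, 910]);
translate([809, 661, 0]) mirror([1, 0, 0]) rotate([0, atan2(350, 840), 0]) cube([27, 44, 910]);


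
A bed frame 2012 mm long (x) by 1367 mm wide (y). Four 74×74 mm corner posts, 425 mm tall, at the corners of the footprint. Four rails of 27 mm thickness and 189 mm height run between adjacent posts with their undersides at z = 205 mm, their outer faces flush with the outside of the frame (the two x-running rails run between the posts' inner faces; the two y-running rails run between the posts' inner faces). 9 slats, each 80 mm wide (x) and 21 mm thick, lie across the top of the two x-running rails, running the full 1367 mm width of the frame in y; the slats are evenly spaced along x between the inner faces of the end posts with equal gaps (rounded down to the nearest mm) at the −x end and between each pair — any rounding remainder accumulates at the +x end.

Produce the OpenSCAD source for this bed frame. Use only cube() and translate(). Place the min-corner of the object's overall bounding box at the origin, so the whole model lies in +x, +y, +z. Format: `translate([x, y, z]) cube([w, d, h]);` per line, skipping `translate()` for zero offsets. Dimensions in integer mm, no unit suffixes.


cube([74, 74, 425]);
translate([0, 1293, 0]) cube([74, 74, 425]);
translate([1938, 0, 0]) cube([74, 74, 425]);
translate([1938, 1293, 0]) cube([74, 74, 425]);
translate([74, 0, 205]) cube([1864, 27, 189]);
translate([74, 1340, 205]) cube([1864, 27, 189]);
translate([0, 74, 205]) cube([27, 1219, 189]);
translate([1985, 74, 205]) cube([27, 1219, 189]);
translate([188, 0, 394]) cube([80, 1367, 21]);
translate([382, 0, 394]) cube([80, 1367, 21]);
translate([576, 0, 394]) cube([80, 1367, 21]);
translate([770, 0, 394]) cube([80, 1367, 21]);
translate([964, 0, 394]) cube([80, 1367, 21]);
translate([1158, 0, 394]) cube([80, 1367, 21]);
translate([1352, 0, 394]) cube([80, 1367, 21]);
translate([1546, 0, 394]) cube([80, 1367, 21]);
translate([1740, 0, 394]) cube([80, 1367, 21]);


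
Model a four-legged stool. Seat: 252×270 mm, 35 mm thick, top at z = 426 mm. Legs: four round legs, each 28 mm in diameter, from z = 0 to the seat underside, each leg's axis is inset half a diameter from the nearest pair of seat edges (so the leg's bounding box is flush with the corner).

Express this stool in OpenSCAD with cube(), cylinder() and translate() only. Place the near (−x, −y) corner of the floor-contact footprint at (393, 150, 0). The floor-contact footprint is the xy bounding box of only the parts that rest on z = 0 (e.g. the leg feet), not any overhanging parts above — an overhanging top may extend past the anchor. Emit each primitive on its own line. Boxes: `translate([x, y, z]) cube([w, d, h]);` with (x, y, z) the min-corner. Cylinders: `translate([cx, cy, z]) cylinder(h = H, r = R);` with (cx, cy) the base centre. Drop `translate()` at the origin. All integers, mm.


translate([393, 150, 391]) cube([252, 270, 35]);
translate([407, 164, 0]) cylinder(h = 391, r = 14);
translate([631, 164, 0]) cylinder(h = 391, r = 14);
translate([407, 406, 0]) cylinder(h = 391, r = 14);
translate([631, 406, 0]) cylinder(h = 391, r = 14);


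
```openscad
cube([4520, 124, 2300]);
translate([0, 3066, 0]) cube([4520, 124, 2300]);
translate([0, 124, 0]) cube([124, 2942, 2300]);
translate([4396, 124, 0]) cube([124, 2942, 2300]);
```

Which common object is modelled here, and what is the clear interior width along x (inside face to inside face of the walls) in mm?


A house (or room) frame. The interior width is 4272 mm.

Four 2300 mm walls enclosing a rectangle with no floor or roof — a room or house frame. Outside width is 4520 mm and wall thickness is 124 mm, so the interior width is 4520 − 2 × 124 = 4272 mm.


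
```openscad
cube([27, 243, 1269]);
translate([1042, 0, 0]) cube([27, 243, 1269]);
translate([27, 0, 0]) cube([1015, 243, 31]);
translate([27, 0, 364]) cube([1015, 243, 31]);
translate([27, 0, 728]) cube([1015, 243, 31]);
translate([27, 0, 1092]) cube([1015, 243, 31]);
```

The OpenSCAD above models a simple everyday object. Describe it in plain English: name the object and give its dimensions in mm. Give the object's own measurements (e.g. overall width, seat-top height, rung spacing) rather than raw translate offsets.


An open bookshelf. Two side panels, each 27 mm thick, 243 mm deep and 1269 mm tall, stand 1069 mm apart (outside-to-outside). Between them sit 4 shelves, each 31 mm thick and 243 mm deep, spanning the full gap between the sides. The bottom shelf rests on the floor (its underside at z = 0) and the clear gap between one shelf's top and the next shelf's underside is 333 mm.


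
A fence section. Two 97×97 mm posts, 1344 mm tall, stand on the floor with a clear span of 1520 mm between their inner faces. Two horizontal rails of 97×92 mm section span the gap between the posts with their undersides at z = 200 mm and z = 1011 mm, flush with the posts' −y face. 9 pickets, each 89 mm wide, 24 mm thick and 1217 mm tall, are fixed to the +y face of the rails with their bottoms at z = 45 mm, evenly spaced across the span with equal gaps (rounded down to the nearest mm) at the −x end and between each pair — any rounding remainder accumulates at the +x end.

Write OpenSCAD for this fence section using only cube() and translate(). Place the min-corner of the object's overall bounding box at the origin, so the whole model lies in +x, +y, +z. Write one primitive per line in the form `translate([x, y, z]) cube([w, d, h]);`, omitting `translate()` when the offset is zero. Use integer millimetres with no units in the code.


cube([97, 97, 1344]);
translate([1617, 0, 0]) cube([97, 97, 1344]);
translate([97, 0, 200]) cube([1520, 97, 92]);
translate([97, 0, 1011]) cube([1520, 97, 92]);
translate([168, 97, 45]) cube([89, 24, 1217]);
translate([328, 97, 45]) cube([89, 24, 1217]);
translate([488, 97, 45]) cube([89, 24, 1217]);
translate([648, 97, 45]) cube([89, 24, 1217]);
translate([808, 97, 45]) cube([89, 24, 1217]);
translate([968, 97, 45]) cube([89, 24, 1217]);
translate([1128, 97, 45]) cube([89, 24, 1217]);
translate([1288, 97, 45]) cube([89, 24, 1217]);
translate([1448, 97, 45]) cube([89, 24, 1217]);


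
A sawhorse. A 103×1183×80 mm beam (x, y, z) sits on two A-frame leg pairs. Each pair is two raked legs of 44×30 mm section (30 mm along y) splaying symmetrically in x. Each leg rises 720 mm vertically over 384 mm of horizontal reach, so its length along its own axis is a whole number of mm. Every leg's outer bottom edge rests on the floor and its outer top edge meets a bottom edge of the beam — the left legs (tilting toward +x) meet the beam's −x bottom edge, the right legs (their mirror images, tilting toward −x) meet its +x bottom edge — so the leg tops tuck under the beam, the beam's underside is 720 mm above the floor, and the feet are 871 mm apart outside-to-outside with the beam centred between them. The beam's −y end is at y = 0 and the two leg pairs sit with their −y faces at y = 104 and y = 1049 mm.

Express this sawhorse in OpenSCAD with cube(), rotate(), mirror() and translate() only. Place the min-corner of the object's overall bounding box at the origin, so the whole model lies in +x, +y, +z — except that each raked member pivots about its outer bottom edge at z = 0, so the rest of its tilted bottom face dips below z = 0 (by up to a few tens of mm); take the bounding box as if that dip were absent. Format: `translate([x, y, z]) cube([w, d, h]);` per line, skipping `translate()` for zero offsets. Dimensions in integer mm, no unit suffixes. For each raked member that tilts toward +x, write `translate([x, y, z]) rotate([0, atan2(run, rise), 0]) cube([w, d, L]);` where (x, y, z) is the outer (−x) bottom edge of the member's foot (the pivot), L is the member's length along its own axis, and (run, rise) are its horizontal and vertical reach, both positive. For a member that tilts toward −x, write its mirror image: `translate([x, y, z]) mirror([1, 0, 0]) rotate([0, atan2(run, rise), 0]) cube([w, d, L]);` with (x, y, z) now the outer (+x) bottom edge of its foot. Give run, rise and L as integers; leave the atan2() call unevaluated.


translate([384, 0, 720]) cube([103, 1183, 80]);
translate([0, 104, 0]) rotate([0, atan2(384, 720), 0]) cube([44, 30, 816]);
translate([871, 104, 0]) mirror([1, 0, 0]) rotate([0, atan2(384, 720), 0]) cube([44, 30, 816]);
translate([0, 1049, 0]) rotate([0, atan2(384, 720), 0]) cube([44, 30, 816]);
translate([871, 1049, 0]) mirror([1, 0, 0]) rotate([0, atan2(384, 720), 0]) cube([44, 30, 816]);


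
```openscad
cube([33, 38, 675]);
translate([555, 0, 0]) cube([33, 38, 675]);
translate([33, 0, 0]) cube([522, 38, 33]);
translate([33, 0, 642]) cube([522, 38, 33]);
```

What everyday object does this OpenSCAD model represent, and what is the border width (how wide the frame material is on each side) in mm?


A picture frame. The border width is 33 mm.

Four thin pieces enclosing a rectangular opening — a picture frame. The two full-height stiles are 675 mm tall; the top rail sits at z = 642 and is 33 mm tall, so the border above the opening is 675 − 642 = 33 mm, matching the stile x-width.


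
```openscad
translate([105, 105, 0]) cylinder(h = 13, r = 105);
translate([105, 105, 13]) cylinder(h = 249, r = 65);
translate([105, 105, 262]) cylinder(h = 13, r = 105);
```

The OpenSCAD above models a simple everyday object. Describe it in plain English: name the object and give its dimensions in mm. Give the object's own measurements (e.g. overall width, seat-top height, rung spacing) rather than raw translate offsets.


A spool: two coaxial disc flanges of radius 105 mm and thickness 13 mm, joined by a core cylinder of radius 65 mm and height 249 mm. The lower flange rests on z = 0 and the three cylinders share a vertical axis.


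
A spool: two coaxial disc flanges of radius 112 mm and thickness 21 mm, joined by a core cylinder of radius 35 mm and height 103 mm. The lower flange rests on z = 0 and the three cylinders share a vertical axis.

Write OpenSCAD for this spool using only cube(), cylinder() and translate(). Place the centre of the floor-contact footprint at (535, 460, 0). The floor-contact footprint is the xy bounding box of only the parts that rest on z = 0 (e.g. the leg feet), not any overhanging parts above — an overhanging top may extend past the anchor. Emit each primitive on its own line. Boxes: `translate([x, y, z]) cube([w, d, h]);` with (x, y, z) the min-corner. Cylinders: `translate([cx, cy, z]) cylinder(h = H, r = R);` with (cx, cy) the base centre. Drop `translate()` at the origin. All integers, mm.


translate([535, 460, 0]) cylinder(h = 21, r = 112);
translate([535, 460, 21]) cylinder(h = 103, r = 35);
translate([535, 460, 124]) cylinder(h = 21, r = 112);


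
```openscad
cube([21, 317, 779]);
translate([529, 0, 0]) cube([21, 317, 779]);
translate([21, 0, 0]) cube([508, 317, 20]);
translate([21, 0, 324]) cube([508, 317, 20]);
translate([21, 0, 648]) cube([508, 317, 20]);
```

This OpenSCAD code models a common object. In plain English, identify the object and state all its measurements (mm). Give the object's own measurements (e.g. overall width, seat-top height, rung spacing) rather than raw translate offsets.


An open bookshelf. Two side panels, each 21 mm thick, 317 mm deep and 779 mm tall, stand 550 mm apart (outside-to-outside). Between them sit 3 shelves, each 20 mm thick and 317 mm deep, spanning the full gap between the sides. The bottom shelf rests on the floor (its underside at z = 0) and the clear gap between one shelf's top and the next shelf's underside is 304 mm.


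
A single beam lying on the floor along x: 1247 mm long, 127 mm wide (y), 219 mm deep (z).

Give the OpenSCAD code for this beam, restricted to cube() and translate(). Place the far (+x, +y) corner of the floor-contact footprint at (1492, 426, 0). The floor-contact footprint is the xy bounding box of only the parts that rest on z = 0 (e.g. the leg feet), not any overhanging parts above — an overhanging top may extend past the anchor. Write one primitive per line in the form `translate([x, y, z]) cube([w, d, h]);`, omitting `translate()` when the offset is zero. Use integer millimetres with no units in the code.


translate([245, 299, 0]) cube([1247, 127, 219]);


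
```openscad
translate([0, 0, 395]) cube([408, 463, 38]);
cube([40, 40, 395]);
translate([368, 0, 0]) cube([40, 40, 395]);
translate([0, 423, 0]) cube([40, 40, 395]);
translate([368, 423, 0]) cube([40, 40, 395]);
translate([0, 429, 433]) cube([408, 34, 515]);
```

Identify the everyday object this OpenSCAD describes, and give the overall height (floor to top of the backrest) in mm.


A chair. The overall height is 948 mm.

A slab on four corner posts with a tall panel at the back — a chair. The seat slab sits at z = 395 with thickness 38, and the 515 mm backrest starts at the seat top, so the overall height is 395 + 38 + 515 = 948 mm.


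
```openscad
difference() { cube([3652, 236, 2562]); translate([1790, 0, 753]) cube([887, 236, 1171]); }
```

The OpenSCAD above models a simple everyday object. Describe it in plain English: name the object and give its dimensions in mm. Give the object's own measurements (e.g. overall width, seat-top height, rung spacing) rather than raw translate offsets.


A wall 3652 mm long (x), 236 mm thick (y), 2562 mm tall, with a rectangular window opening cut through it. The opening is 887 mm wide and 1171 mm tall; its sill is at z = 753 mm and its near (−x) edge is 1790 mm from the wall's −x end. The opening passes through the full wall thickness.


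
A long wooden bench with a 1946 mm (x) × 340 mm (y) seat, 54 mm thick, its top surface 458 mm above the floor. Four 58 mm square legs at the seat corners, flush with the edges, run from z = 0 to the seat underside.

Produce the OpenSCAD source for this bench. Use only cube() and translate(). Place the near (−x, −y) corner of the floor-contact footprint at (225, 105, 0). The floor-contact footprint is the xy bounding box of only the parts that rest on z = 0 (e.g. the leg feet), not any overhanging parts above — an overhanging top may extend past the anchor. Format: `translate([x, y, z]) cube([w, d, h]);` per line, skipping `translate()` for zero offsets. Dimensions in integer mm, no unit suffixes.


// leg_h = 458 − 54 = 404
translate([225, 105, 404]) cube([1946, 340, 54]);
translate([225, 105, 0]) cube([58, 58, 404]);
translate([225, 387, 0]) cube([58, 58, 404]);
translate([2113, 105, 0]) cube([58, 58, 404]);
translate([2113, 387, 0]) cube([58, 58, 404]);


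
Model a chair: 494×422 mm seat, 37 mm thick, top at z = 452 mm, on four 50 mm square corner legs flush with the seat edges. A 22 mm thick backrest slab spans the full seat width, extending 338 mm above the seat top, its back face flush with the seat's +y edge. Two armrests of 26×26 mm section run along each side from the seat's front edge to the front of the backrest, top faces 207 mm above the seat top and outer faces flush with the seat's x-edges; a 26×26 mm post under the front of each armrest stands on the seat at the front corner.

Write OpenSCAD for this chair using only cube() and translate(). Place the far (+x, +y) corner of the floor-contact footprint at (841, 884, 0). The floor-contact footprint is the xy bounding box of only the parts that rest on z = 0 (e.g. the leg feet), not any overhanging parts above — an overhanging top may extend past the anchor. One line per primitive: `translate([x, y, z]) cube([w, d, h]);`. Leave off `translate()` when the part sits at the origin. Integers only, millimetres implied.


translate([347, 462, 415]) cube([494, 422, 37]);
translate([347, 462, 0]) cube([50, 50, 415]);
translate([791, 462, 0]) cube([50, 50, 415]);
translate([347, 834, 0]) cube([50, 50, 415]);
translate([791, 834, 0]) cube([50, 50, 415]);
translate([347, 862, 452]) cube([494, 22, 338]);
translate([347, 462, 633]) cube([26, 400, 26]);
translate([815, 462, 633]) cube([26, 400, 26]);
translate([347, 462, 452]) cube([26, 26, 181]);
translate([815, 462, 452]) cube([26, 26, 181]);


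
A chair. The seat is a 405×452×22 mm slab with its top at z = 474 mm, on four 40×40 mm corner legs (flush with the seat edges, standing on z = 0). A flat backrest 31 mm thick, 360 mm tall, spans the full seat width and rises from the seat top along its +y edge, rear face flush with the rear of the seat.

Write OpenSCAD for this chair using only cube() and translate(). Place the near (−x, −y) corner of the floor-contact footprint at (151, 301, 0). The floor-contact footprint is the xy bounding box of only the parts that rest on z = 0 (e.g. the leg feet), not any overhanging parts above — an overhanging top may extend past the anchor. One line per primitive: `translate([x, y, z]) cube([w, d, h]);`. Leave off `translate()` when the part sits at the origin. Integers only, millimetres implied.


translate([151, 301, 452]) cube([405, 452, 22]);
translate([151, 301, 0]) cube([40, 40, 452]);
translate([516, 301, 0]) cube([40, 40, 452]);
translate([151, 713, 0]) cube([40, 40, 452]);
translate([516, 713, 0]) cube([40, 40, 452]);
translate([151, 722, 474]) cube([405, 31, 360]);


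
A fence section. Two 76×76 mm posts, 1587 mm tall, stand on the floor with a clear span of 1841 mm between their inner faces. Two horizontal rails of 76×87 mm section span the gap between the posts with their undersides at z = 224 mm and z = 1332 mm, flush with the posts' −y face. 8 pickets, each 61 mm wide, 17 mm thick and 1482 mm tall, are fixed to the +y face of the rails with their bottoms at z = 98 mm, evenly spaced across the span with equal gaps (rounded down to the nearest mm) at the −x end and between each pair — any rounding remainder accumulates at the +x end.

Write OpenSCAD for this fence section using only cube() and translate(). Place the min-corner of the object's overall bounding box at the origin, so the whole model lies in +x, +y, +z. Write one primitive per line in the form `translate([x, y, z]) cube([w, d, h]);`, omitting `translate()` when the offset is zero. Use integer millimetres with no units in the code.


cube([76, 76, 1587]);
translate([1917, 0, 0]) cube([76, 76, 1587]);
translate([76, 0, 224]) cube([1841, 76, 87]);
translate([76, 0, 1332]) cube([1841, 76, 87]);
translate([226, 76, 98]) cube([61, 17, 1482]);
translate([437, 76, 98]) cube([61, 17, 1482]);
translate([648, 76, 98]) cube([61, 17, 1482]);
translate([859, 76, 98]) cube([61, 17, 1482]);
translate([1070, 76, 98]) cube([61, 17, 1482]);
translate([1281, 76, 98]) cube([61, 17, 1482]);
translate([1492, 76, 98]) cube([61, 17, 1482]);
translate([1703, 76, 98]) cube([61, 17, 1482]);


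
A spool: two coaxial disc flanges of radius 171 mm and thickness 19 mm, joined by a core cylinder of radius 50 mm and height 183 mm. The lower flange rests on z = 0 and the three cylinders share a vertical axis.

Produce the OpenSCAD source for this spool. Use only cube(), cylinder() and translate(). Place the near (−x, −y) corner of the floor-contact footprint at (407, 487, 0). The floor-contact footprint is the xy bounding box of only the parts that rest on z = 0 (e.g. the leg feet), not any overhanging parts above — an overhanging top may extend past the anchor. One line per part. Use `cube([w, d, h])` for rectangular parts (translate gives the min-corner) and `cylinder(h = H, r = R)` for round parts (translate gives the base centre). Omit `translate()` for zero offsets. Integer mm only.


translate([578, 658, 0]) cylinder(h = 19, r = 171);
translate([578, 658, 19]) cylinder(h = 183, r = 50);
translate([578, 658, 202]) cylinder(h = 19, r = 171);


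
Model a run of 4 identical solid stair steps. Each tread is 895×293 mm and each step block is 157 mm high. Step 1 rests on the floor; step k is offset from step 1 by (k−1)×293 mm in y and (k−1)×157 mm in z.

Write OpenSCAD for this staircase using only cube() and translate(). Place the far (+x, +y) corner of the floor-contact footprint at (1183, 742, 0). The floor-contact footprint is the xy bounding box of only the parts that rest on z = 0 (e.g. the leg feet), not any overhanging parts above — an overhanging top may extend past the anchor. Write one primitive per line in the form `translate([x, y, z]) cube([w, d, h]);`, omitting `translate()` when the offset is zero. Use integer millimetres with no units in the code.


translate([288, 449, 0]) cube([895, 293, 157]);
translate([288, 742, 157]) cube([895, 293, 157]);
translate([288, 1035, 314]) cube([895, 293, 157]);
translate([288, 1328, 471]) cube([895, 293, 157]);


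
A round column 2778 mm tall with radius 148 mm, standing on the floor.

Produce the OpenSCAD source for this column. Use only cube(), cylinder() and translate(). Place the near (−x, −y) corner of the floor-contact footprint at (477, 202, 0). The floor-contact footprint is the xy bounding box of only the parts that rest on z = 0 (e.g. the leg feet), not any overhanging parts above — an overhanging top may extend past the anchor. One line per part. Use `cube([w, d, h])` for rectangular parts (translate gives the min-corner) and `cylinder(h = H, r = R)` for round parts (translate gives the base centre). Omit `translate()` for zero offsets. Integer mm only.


translate([625, 350, 0]) cylinder(h = 2778, r = 148);


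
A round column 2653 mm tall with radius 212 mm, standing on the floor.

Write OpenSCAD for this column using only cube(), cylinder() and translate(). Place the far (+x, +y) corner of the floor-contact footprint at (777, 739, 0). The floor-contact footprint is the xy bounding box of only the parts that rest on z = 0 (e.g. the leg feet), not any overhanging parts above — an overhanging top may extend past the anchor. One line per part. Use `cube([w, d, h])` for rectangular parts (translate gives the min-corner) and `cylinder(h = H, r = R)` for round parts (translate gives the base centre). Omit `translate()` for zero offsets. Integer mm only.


translate([565, 527, 0]) cylinder(h = 2653, r = 212);


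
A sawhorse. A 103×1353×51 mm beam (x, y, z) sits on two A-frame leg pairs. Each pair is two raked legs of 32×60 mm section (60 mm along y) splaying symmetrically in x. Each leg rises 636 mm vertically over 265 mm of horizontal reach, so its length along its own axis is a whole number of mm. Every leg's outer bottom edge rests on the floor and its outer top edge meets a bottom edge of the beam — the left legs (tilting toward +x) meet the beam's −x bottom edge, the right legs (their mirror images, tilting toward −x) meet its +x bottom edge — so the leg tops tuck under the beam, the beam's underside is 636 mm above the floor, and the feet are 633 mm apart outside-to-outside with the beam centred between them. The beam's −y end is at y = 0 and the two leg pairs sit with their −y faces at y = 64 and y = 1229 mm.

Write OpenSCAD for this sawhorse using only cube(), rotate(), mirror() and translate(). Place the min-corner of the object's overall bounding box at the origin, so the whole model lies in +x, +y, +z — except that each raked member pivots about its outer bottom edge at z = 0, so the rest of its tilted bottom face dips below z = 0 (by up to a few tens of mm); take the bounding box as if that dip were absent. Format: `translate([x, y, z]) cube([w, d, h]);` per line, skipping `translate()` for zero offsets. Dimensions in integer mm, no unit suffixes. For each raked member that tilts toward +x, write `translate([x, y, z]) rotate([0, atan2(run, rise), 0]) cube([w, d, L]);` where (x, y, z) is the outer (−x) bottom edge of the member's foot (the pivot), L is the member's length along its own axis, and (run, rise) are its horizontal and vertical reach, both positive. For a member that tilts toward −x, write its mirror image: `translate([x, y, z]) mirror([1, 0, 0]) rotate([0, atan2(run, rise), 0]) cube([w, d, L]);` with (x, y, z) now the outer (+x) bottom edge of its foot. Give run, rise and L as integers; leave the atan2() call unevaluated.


translate([265, 0, 636]) cube([103, 1353, 51]);
translate([0, 64, 0]) rotate([0, atan2(265, 636), 0]) cube([32, 60, 689]);
translate([633, 64, 0]) mirror([1, 0, 0]) rotate([0, atan2(265, 636), 0]) cube([32, 60, 689]);
translate([0, 1229, 0]) rotate([0, atan2(265, 636), 0]) cube([32, 60, 689]);
translate([633, 1229, 0]) mirror([1, 0, 0]) rotate([0, atan2(265, 636), 0]) cube([32, 60, 689]);
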